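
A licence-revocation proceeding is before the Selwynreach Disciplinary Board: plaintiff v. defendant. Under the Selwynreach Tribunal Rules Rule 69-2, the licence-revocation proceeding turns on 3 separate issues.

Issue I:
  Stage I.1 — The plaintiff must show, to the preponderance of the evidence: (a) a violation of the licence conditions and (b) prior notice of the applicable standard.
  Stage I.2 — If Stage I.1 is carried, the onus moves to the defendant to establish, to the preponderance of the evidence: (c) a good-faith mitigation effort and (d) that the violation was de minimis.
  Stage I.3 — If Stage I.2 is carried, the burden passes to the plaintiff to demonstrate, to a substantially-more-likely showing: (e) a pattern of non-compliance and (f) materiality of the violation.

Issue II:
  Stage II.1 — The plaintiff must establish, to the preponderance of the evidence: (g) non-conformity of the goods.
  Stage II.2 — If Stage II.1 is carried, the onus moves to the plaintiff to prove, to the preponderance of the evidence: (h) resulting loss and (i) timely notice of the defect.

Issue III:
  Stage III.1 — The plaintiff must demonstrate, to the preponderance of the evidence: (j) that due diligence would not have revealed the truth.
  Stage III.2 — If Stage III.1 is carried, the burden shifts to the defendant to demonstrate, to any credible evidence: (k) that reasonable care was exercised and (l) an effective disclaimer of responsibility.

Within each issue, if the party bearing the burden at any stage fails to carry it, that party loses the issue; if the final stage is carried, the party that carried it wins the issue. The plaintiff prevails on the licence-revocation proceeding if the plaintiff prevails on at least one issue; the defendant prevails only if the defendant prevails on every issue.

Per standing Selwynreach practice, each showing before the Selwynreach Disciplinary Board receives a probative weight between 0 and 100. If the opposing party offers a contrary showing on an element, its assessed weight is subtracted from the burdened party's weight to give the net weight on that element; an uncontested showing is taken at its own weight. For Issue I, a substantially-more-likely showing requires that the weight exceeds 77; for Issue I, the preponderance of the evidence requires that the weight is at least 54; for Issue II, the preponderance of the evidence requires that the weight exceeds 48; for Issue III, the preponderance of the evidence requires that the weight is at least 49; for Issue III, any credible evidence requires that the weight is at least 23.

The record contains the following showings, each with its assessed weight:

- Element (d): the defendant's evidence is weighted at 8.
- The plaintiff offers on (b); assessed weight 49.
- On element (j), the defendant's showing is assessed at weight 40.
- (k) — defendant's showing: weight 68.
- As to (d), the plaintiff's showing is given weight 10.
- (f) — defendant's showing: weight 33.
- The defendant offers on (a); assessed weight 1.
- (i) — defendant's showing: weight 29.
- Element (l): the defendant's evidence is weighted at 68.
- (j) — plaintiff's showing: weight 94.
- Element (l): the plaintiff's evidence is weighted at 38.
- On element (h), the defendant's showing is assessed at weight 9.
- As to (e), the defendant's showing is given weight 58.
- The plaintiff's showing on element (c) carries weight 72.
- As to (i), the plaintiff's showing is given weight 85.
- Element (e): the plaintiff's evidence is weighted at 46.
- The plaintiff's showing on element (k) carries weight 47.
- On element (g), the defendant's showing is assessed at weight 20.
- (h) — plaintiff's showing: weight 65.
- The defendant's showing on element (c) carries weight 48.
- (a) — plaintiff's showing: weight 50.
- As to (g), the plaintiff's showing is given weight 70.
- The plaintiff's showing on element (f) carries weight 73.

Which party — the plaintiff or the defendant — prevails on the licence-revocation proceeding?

— Issue I —
At Stage I.1 the plaintiff must meet the preponderance of the evidence (weight is at least 54): on (a) the weight is 50 less the opposing 1 gives net 49, which does not reach 54, so (a) does not meet the standard; on (b) the weight is 49, < 54, so (b) does not meet the standard.
  The plaintiff does not carry Stage I.1.
The defendant prevails on this issue.
— Issue II —
Stage II.1 (plaintiff, the preponderance of the evidence, weight exceeds 48): (g) net 70−20=50 > 48 — meets.
  Stage II.1 carried; the burden remains with the plaintiff.
Stage II.2 (plaintiff, the preponderance of the evidence, weight exceeds 48): (h) net 65−9=56 > 48 — meets; (i) net 85−29=56 > 48 — meets.
  Stage II.2 carried; the final stage is satisfied.
Every stage carried; the plaintiff prevails on this issue.
— Issue III —
Stage III.1 (plaintiff, the preponderance of the evidence, weight is at least 49): (j) net 94−40=54 ≥ 49 — meets.
  Stage III.1 carried; the burden shifts to the defendant.
Stage III.2 (defendant, any credible evidence, weight is at least 23): (k) net 68−47=21 < 23 — fails; (l) net 68−38=30 ≥ 23 — meets.
  Not every element is met, so the defendant fails to carry Stage III.2.
The analysis ends at Stage III.2; the plaintiff prevails on this issue.
Per-issue: Issue I → defendant; Issue II → plaintiff; Issue III → plaintiff. The plaintiff must prevail on at least one issue; overall, the plaintiff prevails.

plaintiff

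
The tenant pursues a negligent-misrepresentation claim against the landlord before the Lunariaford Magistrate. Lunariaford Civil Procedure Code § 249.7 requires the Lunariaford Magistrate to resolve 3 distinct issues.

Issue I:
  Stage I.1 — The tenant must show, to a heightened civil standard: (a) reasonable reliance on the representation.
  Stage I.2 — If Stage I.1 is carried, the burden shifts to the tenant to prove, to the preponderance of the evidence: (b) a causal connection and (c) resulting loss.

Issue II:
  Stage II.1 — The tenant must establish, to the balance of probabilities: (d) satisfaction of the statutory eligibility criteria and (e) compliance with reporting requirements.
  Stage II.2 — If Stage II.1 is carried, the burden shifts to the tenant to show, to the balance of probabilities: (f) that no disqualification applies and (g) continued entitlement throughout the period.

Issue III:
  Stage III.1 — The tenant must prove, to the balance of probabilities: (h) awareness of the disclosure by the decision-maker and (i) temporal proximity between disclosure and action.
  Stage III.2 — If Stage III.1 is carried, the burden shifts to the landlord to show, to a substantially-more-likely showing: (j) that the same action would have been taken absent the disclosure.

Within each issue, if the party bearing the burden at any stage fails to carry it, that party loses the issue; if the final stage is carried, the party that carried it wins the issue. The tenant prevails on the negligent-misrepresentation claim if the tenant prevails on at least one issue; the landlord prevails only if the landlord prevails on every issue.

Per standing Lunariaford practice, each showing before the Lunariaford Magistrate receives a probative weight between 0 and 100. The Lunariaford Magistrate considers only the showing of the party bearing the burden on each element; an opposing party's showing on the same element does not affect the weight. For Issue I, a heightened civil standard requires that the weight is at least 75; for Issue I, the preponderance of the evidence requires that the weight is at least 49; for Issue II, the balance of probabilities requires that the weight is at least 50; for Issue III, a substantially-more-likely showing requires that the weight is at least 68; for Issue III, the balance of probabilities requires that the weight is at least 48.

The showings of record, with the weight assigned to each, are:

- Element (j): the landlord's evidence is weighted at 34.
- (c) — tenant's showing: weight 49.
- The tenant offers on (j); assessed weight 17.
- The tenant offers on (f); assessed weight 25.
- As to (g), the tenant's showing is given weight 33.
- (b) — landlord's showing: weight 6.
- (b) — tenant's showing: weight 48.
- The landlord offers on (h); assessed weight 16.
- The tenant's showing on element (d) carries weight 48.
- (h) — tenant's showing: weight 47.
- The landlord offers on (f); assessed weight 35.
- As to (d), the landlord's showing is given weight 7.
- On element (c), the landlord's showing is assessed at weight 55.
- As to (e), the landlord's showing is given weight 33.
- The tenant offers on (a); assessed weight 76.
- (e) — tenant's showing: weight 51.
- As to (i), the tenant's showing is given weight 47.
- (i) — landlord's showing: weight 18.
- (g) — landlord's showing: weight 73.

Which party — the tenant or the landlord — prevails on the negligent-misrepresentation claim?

landlord

— Issue I —
Stage I.1 (tenant, a heightened civil standard, weight is at least 75): (a) 76 ≥ 75 — meets.
  Stage I.1 is satisfied; the tenant continues to bear the burden.
Stage I.2 (tenant, the preponderance of the evidence, weight is at least 49): (b) 48 (landlord's 6 disregarded) < 49 — fails; (c) 49 (landlord's 55 disregarded) ≥ 49 — meets.
  The tenant does not carry Stage I.2.
The landlord prevails on this issue.
— Issue II —
Stage II.1 — burden on tenant; standard: the balance of probabilities (weight is at least 50).
    (d): 48 (landlord's 7 disregarded) < 50 [not met]
    (e): 51 (landlord's 33 disregarded) ≥ 50 [met]
  Not every element is met, so the tenant fails to carry Stage II.1.
The landlord prevails on this issue.
— Issue III —
Stage III.1 — burden on tenant; standard: the balance of probabilities (weight is at least 48).
    (h): 47 (landlord's 16 disregarded) < 48 [not met]
    (i): 47 (landlord's 18 disregarded) < 48 [not met]
  Not every element is met, so the tenant fails to carry Stage III.1.
So the landlord prevails on this issue.
Per-issue: Issue I → landlord; Issue II → landlord; Issue III → landlord. The tenant must prevail on at least one issue; overall, the landlord prevails.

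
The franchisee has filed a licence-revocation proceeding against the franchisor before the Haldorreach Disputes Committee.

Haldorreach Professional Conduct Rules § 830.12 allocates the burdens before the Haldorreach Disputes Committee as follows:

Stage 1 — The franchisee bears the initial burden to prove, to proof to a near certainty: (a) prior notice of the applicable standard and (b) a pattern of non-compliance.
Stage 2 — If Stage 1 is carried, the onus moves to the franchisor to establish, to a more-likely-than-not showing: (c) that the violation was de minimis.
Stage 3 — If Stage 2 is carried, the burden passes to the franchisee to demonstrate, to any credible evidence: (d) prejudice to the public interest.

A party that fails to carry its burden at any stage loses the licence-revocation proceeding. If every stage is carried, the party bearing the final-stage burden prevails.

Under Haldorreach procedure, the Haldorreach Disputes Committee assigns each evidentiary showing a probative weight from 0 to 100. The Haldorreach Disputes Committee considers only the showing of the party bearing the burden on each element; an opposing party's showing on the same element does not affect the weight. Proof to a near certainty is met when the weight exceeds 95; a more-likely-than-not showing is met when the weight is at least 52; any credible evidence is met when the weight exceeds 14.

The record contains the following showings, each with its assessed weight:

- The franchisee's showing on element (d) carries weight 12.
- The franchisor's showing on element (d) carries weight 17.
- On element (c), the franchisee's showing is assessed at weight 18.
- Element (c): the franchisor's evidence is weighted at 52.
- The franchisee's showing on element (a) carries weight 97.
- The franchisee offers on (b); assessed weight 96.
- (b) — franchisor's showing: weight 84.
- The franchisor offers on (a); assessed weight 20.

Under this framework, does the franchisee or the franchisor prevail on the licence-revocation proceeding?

At Stage 1 the franchisee must meet proof to a near certainty (weight exceeds 95): on (a) the weight is 97 (the franchisor's 20 is given no effect), > 95, so (a) meets the standard; on (b) the weight is 96 (the franchisor's 84 is given no effect), which does exceed 95, so (b) meets the standard.
  The franchisee carries Stage 1; the franchisor now bears the burden.
At Stage 2 the franchisor must meet a more-likely-than-not showing (weight is at least 52): on (c) the weight is 52 (the franchisee's 18 is given no effect), which does reach 52, so (c) meets the standard.
  The franchisor carries Stage 2; the franchisee now bears the burden.
At Stage 3 the franchisee must meet any credible evidence (weight exceeds 14): on (d) the weight is 12 (the franchisor's 17 is given no effect), ≤ 14, so (d) does not meet the standard.
  Stage 3 not carried; the franchisee fails its burden.
The analysis ends at Stage 3; the franchisor prevails.

franchisor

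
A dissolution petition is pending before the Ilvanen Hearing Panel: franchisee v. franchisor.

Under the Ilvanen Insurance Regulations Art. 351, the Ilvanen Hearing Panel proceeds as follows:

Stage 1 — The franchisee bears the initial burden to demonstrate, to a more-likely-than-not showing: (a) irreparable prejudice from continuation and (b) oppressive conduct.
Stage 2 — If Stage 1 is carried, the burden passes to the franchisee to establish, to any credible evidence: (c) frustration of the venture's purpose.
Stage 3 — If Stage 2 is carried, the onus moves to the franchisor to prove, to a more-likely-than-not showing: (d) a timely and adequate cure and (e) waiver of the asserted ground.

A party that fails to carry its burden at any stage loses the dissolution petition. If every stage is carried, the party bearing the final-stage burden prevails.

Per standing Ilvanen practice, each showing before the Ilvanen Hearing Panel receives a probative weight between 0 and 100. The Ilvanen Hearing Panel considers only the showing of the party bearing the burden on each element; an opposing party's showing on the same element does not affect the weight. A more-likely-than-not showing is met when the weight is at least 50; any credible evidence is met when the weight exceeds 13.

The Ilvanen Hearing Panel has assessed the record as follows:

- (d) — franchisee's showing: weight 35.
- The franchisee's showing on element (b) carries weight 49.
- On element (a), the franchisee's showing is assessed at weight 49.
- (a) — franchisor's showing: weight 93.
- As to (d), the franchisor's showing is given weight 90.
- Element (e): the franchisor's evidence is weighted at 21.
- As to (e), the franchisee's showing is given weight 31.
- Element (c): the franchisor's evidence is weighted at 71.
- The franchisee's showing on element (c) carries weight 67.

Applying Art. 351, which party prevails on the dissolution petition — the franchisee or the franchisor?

Stage 1 (franchisee, a more-likely-than-not showing, weight is at least 50): (a) 49 (franchisor's 93 disregarded) < 50 — fails; (b) 49 < 50 — fails.
  Stage 1 not carried; the franchisee fails its burden.
The franchisor prevails.

franchisor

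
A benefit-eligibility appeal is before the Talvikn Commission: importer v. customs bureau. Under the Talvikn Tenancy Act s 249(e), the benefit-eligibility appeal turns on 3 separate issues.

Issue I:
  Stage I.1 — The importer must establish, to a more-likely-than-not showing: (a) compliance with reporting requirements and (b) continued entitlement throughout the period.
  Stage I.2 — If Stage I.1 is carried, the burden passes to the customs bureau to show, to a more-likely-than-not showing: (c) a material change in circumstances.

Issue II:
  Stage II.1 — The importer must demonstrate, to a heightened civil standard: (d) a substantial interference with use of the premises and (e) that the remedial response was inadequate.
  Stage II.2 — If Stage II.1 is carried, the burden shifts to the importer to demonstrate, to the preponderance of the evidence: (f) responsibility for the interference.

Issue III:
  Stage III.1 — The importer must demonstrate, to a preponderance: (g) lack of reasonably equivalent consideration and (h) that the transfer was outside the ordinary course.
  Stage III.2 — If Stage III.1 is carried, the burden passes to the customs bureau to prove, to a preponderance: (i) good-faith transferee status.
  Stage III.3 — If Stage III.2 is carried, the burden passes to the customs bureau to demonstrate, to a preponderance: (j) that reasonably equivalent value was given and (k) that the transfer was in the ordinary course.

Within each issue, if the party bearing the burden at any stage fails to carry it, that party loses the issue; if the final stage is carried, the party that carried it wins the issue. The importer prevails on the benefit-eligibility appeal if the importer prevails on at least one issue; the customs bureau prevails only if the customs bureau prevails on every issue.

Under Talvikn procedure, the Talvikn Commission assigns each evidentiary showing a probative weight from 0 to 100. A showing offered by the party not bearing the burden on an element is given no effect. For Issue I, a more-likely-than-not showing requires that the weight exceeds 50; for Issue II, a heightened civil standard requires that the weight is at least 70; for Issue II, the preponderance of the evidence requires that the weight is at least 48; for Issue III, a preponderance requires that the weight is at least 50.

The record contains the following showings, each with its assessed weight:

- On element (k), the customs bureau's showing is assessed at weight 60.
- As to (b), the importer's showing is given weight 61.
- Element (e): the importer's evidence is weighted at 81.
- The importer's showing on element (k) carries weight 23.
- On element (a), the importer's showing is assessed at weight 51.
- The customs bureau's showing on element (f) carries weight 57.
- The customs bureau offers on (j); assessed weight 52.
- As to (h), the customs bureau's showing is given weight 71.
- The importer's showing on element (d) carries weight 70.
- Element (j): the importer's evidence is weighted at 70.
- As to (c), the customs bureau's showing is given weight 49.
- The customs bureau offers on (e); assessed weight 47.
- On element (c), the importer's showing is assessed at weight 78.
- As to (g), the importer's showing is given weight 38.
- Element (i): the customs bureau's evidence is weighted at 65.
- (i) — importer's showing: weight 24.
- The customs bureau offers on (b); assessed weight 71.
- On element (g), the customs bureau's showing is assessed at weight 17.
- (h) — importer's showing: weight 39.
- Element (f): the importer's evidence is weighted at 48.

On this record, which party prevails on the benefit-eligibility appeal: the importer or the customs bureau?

importer

— Issue I —
Stage I.1 — burden on importer; standard: a more-likely-than-not showing (weight exceeds 50).
    (a): 51 > 50 [met]
    (b): 61 (customs bureau's 71 disregarded) > 50 [met]
  Stage I.1 carried; the burden shifts to the customs bureau.
Stage I.2 — burden on customs bureau; standard: a more-likely-than-not showing (weight exceeds 50).
    (c): 49 (importer's 78 disregarded) ≤ 50 [not met]
  Not every element is met, so the customs bureau fails to carry Stage I.2.
The importer prevails on this issue.
— Issue II —
Stage II.1 (importer, a heightened civil standard, weight is at least 70): (d) 70 ≥ 70 — meets; (e) 81 (customs bureau's 47 disregarded) ≥ 70 — meets.
  Stage II.1 carried; the burden remains with the importer.
Stage II.2 (importer, the preponderance of the evidence, weight is at least 48): (f) 48 (customs bureau's 57 disregarded) ≥ 48 — meets.
  Stage II.2 carried; the final stage is satisfied.
All stages carried — the importer prevails on this issue.
— Issue III —
Stage III.1 (importer, a preponderance, weight is at least 50): (g) 38 (customs bureau's 17 disregarded) < 50 — fails; (h) 39 (customs bureau's 71 disregarded) < 50 — fails.
  Stage III.1 not carried; the importer fails its burden.
The analysis ends at Stage III.1; the customs bureau prevails on this issue.
Per-issue: Issue I → importer; Issue II → importer; Issue III → customs bureau. The importer must prevail on at least one issue; overall, the importer prevails.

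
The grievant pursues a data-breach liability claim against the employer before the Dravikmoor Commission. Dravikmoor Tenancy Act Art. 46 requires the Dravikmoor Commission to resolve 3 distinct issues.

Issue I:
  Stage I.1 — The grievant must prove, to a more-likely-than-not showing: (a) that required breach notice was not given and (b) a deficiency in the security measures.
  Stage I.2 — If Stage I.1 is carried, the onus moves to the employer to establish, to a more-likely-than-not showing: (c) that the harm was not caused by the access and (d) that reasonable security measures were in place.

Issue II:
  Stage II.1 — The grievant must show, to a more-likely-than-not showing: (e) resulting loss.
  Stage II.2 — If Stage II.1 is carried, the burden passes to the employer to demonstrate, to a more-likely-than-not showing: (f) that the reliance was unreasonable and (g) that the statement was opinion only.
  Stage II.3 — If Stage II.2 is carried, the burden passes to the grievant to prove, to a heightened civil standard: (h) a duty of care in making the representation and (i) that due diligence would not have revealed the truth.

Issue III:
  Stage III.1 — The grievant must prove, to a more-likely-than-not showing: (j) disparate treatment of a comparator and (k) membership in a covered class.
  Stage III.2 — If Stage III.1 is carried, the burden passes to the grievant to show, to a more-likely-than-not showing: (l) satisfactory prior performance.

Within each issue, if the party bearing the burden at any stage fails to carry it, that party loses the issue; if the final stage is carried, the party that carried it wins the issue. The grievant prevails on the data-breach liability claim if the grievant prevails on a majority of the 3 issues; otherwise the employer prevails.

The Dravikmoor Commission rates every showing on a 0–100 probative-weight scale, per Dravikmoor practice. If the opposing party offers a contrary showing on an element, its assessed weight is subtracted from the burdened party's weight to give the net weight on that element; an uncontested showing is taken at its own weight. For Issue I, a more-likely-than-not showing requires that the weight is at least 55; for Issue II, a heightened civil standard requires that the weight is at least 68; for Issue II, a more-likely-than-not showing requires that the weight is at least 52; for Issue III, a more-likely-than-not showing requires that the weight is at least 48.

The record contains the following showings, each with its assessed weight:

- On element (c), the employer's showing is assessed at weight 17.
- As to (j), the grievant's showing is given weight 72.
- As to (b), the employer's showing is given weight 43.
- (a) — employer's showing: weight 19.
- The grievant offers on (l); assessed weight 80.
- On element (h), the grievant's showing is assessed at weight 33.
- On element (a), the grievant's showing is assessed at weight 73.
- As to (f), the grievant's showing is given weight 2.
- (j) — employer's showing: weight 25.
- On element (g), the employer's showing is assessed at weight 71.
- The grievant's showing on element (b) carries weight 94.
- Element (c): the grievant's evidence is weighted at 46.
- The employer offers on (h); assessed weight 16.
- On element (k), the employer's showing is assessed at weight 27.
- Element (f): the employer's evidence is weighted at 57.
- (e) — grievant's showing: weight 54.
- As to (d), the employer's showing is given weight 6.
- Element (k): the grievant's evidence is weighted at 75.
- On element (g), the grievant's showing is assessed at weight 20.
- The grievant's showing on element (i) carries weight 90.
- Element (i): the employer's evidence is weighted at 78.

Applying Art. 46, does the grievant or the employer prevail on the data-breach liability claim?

— Issue I —
At Stage I.1 the grievant must meet a more-likely-than-not showing (weight is at least 55): on (a) the weight is 73 less the opposing 19 gives net 54, which does not reach 55, so (a) does not meet the standard; on (b) the weight is 94 less the opposing 43 gives net 51, < 55, so (b) does not meet the standard.
  The grievant does not carry Stage I.1.
The employer prevails on this issue.
— Issue II —
Stage II.1 — burden on grievant; standard: a more-likely-than-not showing (weight is at least 52).
    (e): 54 ≥ 52 [met]
  All elements met. The burden passes to the employer.
Stage II.2 — burden on employer; standard: a more-likely-than-not showing (weight is at least 52).
    (f): 57 − 2 = 55 ≥ 52 [met]
    (g): 71 − 20 = 51 < 52 [not met]
  Stage II.2 not carried; the employer fails its burden.
So the grievant prevails on this issue.
— Issue III —
At Stage III.1 the grievant must meet a more-likely-than-not showing (weight is at least 48): on (j) the weight is 72 less the opposing 25 gives net 47, < 48, so (j) does not meet the standard; on (k) the weight is 75 less the opposing 27 gives net 48, ≥ 48, so (k) meets the standard.
  Stage III.1 not carried; the grievant fails its burden.
So the employer prevails on this issue.
Per-issue: Issue I → employer; Issue II → grievant; Issue III → employer. The grievant must prevail on a majority of issues; overall, the employer prevails.

employer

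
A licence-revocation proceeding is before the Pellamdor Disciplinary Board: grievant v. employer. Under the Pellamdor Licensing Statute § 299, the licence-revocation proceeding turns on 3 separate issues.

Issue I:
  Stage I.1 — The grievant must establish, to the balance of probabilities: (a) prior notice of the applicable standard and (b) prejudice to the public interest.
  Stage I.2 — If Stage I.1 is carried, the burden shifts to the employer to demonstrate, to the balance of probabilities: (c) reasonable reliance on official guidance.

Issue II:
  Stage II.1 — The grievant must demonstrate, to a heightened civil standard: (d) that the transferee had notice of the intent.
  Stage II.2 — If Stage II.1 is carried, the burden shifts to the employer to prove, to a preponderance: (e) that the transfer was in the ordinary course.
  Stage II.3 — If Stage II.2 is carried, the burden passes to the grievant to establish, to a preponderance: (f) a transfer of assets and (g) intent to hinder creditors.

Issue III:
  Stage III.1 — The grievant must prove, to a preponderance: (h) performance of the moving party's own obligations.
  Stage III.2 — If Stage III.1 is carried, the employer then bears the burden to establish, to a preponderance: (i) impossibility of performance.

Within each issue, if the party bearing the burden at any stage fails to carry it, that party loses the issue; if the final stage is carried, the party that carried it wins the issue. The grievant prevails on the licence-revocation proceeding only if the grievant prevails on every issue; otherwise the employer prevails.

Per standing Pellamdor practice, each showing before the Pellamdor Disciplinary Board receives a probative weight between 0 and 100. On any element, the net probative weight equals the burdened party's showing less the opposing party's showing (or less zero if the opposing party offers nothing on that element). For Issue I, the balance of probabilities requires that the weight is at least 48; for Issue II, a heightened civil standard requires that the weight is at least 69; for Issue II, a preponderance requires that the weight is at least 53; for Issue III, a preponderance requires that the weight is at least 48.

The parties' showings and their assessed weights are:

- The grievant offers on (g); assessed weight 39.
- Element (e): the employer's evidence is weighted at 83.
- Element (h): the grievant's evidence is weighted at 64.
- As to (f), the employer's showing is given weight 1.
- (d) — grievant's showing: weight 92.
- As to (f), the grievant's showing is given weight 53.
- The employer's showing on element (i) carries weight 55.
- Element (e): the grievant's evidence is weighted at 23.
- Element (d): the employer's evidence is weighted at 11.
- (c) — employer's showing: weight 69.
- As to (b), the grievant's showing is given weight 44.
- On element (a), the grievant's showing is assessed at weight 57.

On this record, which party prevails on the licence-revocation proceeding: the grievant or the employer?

employer

— Issue I —
Stage I.1 (grievant, the balance of probabilities, weight is at least 48): (a) 57 ≥ 48 — meets; (b) 44 < 48 — fails.
  The grievant does not carry Stage I.1.
The analysis ends at Stage I.1; the employer prevails on this issue.
— Issue II —
At Stage II.1 the grievant must meet a heightened civil standard (weight is at least 69): on (d) the weight is 92 less the opposing 11 gives net 81, ≥ 69, so (d) meets the standard.
  Stage II.1 carried; the burden shifts to the employer.
At Stage II.2 the employer must meet a preponderance (weight is at least 53): on (e) the weight is 83 less the opposing 23 gives net 60, which does reach 53, so (e) meets the standard.
  Stage II.2 carried; the burden shifts to the grievant.
At Stage II.3 the grievant must meet a preponderance (weight is at least 53): on (f) the weight is 53 less the opposing 1 gives net 52, which does not reach 53, so (f) does not meet the standard; on (g) the weight is 39, < 53, so (g) does not meet the standard.
  Stage II.3 not carried; the grievant fails its burden.
So the employer prevails on this issue.
— Issue III —
Stage III.1 — burden on grievant; standard: a preponderance (weight is at least 48).
    (h): 64 ≥ 48 [met]
  Stage III.1 is satisfied; the onus moves to the employer.
Stage III.2 — burden on employer; standard: a preponderance (weight is at least 48).
    (i): 55 ≥ 48 [met]
  Stage III.2 carried; the final stage is satisfied.
Every stage carried; the employer prevails on this issue.
Per-issue: Issue I → employer; Issue II → employer; Issue III → employer. The grievant must prevail on every issue; overall, the employer prevails.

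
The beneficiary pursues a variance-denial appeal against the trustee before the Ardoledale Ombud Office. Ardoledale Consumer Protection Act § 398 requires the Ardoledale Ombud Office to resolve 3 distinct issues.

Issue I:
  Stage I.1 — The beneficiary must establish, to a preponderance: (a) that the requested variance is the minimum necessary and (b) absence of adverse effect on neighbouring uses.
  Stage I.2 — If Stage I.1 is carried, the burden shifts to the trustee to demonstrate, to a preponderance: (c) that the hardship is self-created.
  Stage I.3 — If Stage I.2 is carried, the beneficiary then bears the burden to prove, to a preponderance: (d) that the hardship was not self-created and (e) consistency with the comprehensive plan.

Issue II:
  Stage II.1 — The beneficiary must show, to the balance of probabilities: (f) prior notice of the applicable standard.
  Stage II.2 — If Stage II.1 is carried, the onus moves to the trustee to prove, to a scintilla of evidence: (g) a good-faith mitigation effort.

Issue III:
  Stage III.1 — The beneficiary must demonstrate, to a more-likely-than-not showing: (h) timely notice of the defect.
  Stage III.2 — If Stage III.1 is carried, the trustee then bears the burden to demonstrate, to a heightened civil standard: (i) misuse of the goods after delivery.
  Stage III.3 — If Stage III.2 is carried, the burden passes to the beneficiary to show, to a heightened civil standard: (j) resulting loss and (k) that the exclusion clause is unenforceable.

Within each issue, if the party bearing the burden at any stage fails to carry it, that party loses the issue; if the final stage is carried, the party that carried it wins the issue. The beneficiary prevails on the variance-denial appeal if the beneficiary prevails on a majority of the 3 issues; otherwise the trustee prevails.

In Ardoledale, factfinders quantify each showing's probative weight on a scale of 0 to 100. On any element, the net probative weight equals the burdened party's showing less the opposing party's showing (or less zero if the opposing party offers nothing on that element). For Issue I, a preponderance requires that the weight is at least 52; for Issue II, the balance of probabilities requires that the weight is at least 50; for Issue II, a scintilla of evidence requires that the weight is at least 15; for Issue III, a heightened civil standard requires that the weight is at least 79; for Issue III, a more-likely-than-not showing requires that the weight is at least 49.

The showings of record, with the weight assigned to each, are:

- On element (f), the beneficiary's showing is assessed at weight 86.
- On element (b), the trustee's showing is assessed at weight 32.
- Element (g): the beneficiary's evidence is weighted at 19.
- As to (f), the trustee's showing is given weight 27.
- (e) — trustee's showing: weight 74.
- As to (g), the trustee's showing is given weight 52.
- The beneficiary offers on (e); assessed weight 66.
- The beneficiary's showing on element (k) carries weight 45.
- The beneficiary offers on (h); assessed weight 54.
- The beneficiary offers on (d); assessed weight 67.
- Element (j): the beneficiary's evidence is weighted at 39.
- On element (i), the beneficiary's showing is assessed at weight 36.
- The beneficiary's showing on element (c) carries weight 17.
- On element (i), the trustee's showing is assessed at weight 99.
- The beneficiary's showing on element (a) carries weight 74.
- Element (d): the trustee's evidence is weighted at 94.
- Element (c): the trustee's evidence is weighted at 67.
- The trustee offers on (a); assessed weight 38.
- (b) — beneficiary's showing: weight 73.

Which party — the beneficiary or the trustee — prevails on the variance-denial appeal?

trustee

— Issue I —
Stage I.1 — burden on beneficiary; standard: a preponderance (weight is at least 52).
    (a): 74 − 38 = 36 < 52 [not met]
    (b): 73 − 32 = 41 < 52 [not met]
  The beneficiary does not carry Stage I.1.
The trustee prevails on this issue.
— Issue II —
Stage II.1 — burden on beneficiary; standard: the balance of probabilities (weight is at least 50).
    (f): 86 − 27 = 59 ≥ 50 [met]
  The beneficiary carries Stage II.1; the trustee now bears the burden.
Stage II.2 — burden on trustee; standard: a scintilla of evidence (weight is at least 15).
    (g): 52 − 19 = 33 ≥ 15 [met]
  All elements met at the final stage.
Every stage carried; the trustee prevails on this issue.
— Issue III —
Stage III.1 — burden on beneficiary; standard: a more-likely-than-not showing (weight is at least 49).
    (h): 54 ≥ 49 [met]
  All elements met. The burden passes to the trustee.
Stage III.2 — burden on trustee; standard: a heightened civil standard (weight is at least 79).
    (i): 99 − 36 = 63 < 79 [not met]
  The trustee does not carry Stage III.2.
The beneficiary prevails on this issue.
Per-issue: Issue I → trustee; Issue II → trustee; Issue III → beneficiary. The beneficiary must prevail on a majority of issues; overall, the trustee prevails.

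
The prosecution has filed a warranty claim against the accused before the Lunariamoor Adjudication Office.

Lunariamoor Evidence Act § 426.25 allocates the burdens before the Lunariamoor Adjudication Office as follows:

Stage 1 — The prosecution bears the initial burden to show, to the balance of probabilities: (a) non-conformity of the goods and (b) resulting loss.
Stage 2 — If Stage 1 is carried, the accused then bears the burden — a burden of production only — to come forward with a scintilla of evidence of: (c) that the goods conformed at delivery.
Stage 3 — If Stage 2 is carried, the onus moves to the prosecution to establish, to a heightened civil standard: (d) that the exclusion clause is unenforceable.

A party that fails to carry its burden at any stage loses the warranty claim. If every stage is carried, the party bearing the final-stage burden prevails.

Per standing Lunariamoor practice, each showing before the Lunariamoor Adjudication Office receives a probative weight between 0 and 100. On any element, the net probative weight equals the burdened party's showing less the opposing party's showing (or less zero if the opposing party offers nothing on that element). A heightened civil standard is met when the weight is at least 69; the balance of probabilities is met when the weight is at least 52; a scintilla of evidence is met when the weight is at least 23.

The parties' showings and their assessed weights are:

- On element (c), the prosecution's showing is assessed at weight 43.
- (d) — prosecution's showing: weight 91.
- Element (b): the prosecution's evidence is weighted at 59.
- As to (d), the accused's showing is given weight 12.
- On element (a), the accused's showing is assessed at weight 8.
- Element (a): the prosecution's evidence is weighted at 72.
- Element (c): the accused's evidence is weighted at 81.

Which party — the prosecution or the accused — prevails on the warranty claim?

prosecution

Stage 1 — burden on prosecution; standard: the balance of probabilities (weight is at least 52).
    (a): 72 − 8 = 64 ≥ 52 [met]
    (b): 59 ≥ 52 [met]
  Stage 1 carried; the burden shifts to the accused.
Stage 2 — burden on accused; standard: a scintilla of evidence (weight is at least 23).
    (c): 81 − 43 = 38 ≥ 23 [met]
  All elements met. The burden passes to the prosecution.
Stage 3 — burden on prosecution; standard: a heightened civil standard (weight is at least 69).
    (d): 91 − 12 = 79 ≥ 69 [met]
  The prosecution carries the last stage.
With every stage satisfied, the prosecution prevails.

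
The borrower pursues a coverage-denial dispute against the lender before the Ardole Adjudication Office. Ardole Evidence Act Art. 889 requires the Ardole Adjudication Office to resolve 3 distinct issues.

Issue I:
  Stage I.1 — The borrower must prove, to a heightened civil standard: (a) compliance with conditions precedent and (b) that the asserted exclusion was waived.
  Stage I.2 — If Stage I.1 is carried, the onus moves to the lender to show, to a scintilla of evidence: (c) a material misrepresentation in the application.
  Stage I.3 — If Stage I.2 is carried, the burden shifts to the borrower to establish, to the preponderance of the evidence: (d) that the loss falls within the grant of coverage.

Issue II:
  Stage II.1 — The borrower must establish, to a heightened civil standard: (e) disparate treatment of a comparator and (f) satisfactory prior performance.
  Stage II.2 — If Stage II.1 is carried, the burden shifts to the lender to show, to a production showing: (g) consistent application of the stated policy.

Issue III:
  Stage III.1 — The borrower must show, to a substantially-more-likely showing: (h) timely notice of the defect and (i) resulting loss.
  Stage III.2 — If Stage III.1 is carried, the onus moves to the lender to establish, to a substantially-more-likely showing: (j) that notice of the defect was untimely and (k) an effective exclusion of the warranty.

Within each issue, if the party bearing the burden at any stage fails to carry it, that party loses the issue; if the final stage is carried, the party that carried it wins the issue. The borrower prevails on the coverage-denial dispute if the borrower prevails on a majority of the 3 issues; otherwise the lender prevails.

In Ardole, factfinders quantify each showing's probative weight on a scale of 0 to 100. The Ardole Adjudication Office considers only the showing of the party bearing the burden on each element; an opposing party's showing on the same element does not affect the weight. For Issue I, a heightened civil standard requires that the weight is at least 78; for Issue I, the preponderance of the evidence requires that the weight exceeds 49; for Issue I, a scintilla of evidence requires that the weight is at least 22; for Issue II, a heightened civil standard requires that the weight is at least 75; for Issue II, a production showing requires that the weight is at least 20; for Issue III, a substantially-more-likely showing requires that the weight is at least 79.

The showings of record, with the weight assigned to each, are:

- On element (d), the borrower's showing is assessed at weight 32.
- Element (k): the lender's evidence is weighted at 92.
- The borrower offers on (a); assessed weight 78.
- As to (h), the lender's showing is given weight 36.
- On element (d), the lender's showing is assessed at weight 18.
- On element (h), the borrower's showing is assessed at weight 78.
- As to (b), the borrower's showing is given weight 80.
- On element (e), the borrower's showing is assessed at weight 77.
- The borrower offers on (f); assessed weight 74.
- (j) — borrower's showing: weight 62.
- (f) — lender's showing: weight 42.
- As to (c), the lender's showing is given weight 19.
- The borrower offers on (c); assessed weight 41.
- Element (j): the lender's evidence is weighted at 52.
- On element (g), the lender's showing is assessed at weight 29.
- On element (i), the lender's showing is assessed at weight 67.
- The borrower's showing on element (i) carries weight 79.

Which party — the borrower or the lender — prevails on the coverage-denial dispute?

— Issue I —
At Stage I.1 the borrower must meet a heightened civil standard (weight is at least 78): on (a) the weight is 78, which does reach 78, so (a) meets the standard; on (b) the weight is 80, ≥ 78, so (b) meets the standard.
  All elements met. The burden passes to the lender.
At Stage I.2 the lender must meet a scintilla of evidence (weight is at least 22): on (c) the weight is 19 (the borrower's 41 is given no effect), which does not reach 22, so (c) does not meet the standard.
  The lender does not carry Stage I.2.
The analysis ends at Stage I.2; the borrower prevails on this issue.
— Issue II —
Stage II.1 — burden on borrower; standard: a heightened civil standard (weight is at least 75).
    (e): 77 ≥ 75 [met]
    (f): 74 (lender's 42 disregarded) < 75 [not met]
  Stage II.1 not carried; the borrower fails its burden.
The analysis ends at Stage II.1; the lender prevails on this issue.
— Issue III —
At Stage III.1 the borrower must meet a substantially-more-likely showing (weight is at least 79): on (h) the weight is 78 (the lender's 36 is given no effect), < 79, so (h) does not meet the standard; on (i) the weight is 79 (the lender's 67 is given no effect), ≥ 79, so (i) meets the standard.
  Stage III.1 not carried; the borrower fails its burden.
The analysis ends at Stage III.1; the lender prevails on this issue.
Per-issue: Issue I → borrower; Issue II → lender; Issue III → lender. The borrower must prevail on a majority of issues; overall, the lender prevails.

lender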